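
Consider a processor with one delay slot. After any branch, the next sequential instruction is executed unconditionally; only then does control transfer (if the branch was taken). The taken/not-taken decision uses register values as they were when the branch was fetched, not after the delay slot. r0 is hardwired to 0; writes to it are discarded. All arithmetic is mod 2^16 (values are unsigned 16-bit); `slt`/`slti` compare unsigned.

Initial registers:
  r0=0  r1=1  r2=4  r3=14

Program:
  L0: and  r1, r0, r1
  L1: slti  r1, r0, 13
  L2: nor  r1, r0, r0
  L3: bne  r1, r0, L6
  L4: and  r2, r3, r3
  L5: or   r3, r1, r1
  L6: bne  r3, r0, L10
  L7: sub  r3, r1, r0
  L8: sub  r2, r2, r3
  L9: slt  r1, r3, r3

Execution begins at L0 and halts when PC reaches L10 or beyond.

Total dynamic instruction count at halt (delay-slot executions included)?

7

PC=0  and  r1, r0, r1        | r0=0 r1=0 r2=4 r3=14
PC=1  slti  r1, r0, 13       | r0=0 r1=1 r2=4 r3=14
PC=2  nor  r1, r0, r0        | r0=0 r1=65535 r2=4 r3=14
PC=3  bne  r1, r0, L6        | r0=0 r1=65535 r2=4 r3=14  [TAKEN]
PC=4  and  r2, r3, r3        | r0=0 r1=65535 r2=14 r3=14
PC=6  bne  r3, r0, L10       | r0=0 r1=65535 r2=14 r3=14  [TAKEN]
PC=7  sub  r3, r1, r0        | r0=0 r1=65535 r2=14 r3=65535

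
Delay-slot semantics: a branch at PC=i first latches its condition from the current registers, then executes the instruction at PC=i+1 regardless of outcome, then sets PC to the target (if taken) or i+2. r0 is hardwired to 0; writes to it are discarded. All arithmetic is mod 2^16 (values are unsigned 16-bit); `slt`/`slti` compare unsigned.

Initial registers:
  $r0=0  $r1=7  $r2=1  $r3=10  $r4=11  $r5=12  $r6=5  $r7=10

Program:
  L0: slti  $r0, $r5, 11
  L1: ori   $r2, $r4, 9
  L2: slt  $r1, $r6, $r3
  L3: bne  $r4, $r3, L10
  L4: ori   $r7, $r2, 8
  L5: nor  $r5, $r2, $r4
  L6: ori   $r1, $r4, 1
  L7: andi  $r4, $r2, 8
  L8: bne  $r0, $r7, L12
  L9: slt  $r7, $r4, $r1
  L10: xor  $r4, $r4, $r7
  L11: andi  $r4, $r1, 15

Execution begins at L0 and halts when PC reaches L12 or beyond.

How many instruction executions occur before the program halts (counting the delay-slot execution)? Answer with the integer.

7

#0 slti  $r0, $r5, 11 ; 0/7/1/10/11/12/5/10
#1 ori   $r2, $r4, 9 ; 0/7/11/10/11/12/5/10
#2 slt  $r1, $r6, $r3 ; 0/1/11/10/11/12/5/10
#3 bne  $r4, $r3, L10 ; 0/1/11/10/11/12/5/10 ; →target
#4 ori   $r7, $r2, 8 ; 0/1/11/10/11/12/5/11
#10 xor  $r4, $r4, $r7 ; 0/1/11/10/0/12/5/11
#11 andi  $r4, $r1, 15 ; 0/1/11/10/1/12/5/11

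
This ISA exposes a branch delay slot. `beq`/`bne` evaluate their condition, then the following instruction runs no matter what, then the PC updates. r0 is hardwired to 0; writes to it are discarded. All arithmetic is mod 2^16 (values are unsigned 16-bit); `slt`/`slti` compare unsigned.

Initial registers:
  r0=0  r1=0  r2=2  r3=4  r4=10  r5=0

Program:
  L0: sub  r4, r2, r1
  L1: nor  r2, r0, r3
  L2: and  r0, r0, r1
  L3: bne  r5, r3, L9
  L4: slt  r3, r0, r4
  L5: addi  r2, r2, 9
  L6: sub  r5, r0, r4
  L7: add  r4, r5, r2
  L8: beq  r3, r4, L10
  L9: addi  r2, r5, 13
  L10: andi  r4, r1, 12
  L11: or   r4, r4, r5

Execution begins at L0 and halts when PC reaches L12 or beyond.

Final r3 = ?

[0] sub  r4, r2, r1  →  {r0:0, r1:0, r2:2, r3:4, r4:2, r5:0}
[1] nor  r2, r0, r3  →  {r0:0, r1:0, r2:65531, r3:4, r4:2, r5:0}
[2] and  r0, r0, r1  →  {r0:0, r1:0, r2:65531, r3:4, r4:2, r5:0}
[3] bne  r5, r3, L9  →  {r0:0, r1:0, r2:65531, r3:4, r4:2, r5:0}  ⟨branch taken⟩
[4] slt  r3, r0, r4  →  {r0:0, r1:0, r2:65531, r3:1, r4:2, r5:0}
[9] addi  r2, r5, 13  →  {r0:0, r1:0, r2:13, r3:1, r4:2, r5:0}
[10] andi  r4, r1, 12  →  {r0:0, r1:0, r2:13, r3:1, r4:0, r5:0}
[11] or   r4, r4, r5  →  {r0:0, r1:0, r2:13, r3:1, r4:0, r5:0}

1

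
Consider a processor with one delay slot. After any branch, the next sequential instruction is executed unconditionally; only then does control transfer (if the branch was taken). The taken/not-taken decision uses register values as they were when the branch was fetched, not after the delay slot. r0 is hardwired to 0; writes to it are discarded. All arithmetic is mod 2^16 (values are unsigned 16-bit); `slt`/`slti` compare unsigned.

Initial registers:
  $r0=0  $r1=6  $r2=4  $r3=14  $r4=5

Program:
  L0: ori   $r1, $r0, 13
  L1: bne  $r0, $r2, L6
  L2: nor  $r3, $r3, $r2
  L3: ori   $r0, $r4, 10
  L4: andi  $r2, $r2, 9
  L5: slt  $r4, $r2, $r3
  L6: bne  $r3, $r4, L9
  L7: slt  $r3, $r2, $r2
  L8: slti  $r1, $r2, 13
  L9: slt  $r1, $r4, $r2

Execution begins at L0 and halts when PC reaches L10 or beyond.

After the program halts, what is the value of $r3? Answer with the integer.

  step pc=0: ori   $r1, $r0, 13  regs=(0,13,4,14,5)
  step pc=1: bne  $r0, $r2, L6  cond=T  regs=(0,13,4,14,5)
  step pc=2: nor  $r3, $r3, $r2  regs=(0,13,4,65521,5)
  step pc=6: bne  $r3, $r4, L9  cond=T  regs=(0,13,4,65521,5)
  step pc=7: slt  $r3, $r2, $r2  regs=(0,13,4,0,5)
  step pc=9: slt  $r1, $r4, $r2  regs=(0,0,4,0,5)

0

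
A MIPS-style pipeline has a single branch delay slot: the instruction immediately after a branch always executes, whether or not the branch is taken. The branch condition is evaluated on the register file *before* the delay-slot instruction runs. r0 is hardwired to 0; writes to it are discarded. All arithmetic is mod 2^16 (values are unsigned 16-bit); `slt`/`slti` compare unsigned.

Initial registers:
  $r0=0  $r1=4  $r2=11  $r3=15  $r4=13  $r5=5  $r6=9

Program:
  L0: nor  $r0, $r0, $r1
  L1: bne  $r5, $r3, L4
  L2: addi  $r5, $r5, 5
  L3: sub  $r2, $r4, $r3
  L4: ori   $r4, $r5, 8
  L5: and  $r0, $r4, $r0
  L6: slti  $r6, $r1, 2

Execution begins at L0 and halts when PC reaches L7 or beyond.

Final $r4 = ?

#0 nor  $r0, $r0, $r1 ; 0/4/11/15/13/5/9
#1 bne  $r5, $r3, L4 ; 0/4/11/15/13/5/9 ; →target
#2 addi  $r5, $r5, 5 ; 0/4/11/15/13/10/9
#4 ori   $r4, $r5, 8 ; 0/4/11/15/10/10/9
#5 and  $r0, $r4, $r0 ; 0/4/11/15/10/10/9
#6 slti  $r6, $r1, 2 ; 0/4/11/15/10/10/0

10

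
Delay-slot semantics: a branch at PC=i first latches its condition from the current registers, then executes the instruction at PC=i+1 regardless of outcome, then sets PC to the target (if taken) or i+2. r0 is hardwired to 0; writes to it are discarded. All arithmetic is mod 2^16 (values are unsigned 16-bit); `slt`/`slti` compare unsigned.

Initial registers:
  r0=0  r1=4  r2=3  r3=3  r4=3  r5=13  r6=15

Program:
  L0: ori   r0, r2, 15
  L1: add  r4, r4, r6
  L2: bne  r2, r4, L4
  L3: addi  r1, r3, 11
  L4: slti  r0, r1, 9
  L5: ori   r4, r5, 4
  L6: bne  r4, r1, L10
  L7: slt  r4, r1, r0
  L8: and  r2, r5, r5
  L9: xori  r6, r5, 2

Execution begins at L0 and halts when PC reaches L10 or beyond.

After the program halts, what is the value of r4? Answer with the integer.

0

#0 ori   r0, r2, 15 ; 0/4/3/3/3/13/15
#1 add  r4, r4, r6 ; 0/4/3/3/18/13/15
#2 bne  r2, r4, L4 ; 0/4/3/3/18/13/15 ; →target
#3 addi  r1, r3, 11 ; 0/14/3/3/18/13/15
#4 slti  r0, r1, 9 ; 0/14/3/3/18/13/15
#5 ori   r4, r5, 4 ; 0/14/3/3/13/13/15
#6 bne  r4, r1, L10 ; 0/14/3/3/13/13/15 ; →target
#7 slt  r4, r1, r0 ; 0/14/3/3/0/13/15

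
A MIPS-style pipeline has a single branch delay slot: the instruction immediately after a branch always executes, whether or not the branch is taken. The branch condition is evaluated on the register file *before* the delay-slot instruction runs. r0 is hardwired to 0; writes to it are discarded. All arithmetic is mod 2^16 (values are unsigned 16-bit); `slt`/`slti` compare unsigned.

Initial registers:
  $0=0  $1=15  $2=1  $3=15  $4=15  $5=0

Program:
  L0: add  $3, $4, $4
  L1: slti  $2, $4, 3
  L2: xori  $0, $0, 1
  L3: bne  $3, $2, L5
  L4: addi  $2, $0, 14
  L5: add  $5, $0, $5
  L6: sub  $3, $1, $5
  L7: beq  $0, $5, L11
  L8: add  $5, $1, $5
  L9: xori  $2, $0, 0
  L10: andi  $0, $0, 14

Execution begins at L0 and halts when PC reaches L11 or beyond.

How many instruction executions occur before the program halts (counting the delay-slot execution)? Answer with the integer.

[0] add  $3, $4, $4  →  {$0:0, $1:15, $2:1, $3:30, $4:15, $5:0}
[1] slti  $2, $4, 3  →  {$0:0, $1:15, $2:0, $3:30, $4:15, $5:0}
[2] xori  $0, $0, 1  →  {$0:0, $1:15, $2:0, $3:30, $4:15, $5:0}
[3] bne  $3, $2, L5  →  {$0:0, $1:15, $2:0, $3:30, $4:15, $5:0}  ⟨branch taken⟩
[4] addi  $2, $0, 14  →  {$0:0, $1:15, $2:14, $3:30, $4:15, $5:0}
[5] add  $5, $0, $5  →  {$0:0, $1:15, $2:14, $3:30, $4:15, $5:0}
[6] sub  $3, $1, $5  →  {$0:0, $1:15, $2:14, $3:15, $4:15, $5:0}
[7] beq  $0, $5, L11  →  {$0:0, $1:15, $2:14, $3:15, $4:15, $5:0}  ⟨branch taken⟩
[8] add  $5, $1, $5  →  {$0:0, $1:15, $2:14, $3:15, $4:15, $5:15}

9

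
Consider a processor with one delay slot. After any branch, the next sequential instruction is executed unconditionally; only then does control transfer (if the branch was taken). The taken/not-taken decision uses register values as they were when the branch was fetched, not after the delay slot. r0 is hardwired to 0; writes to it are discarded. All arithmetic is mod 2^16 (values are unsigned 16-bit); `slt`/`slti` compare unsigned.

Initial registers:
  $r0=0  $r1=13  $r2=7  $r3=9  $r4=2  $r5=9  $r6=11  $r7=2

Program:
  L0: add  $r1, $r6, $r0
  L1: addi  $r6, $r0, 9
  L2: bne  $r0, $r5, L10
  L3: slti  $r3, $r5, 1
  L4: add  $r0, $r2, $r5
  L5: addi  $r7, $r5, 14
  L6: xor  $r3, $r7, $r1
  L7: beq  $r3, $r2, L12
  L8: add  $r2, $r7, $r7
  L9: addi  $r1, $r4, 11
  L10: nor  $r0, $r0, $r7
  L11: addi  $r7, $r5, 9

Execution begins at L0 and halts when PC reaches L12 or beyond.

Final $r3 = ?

#0 add  $r1, $r6, $r0 ; 0/11/7/9/2/9/11/2
#1 addi  $r6, $r0, 9 ; 0/11/7/9/2/9/9/2
#2 bne  $r0, $r5, L10 ; 0/11/7/9/2/9/9/2 ; →target
#3 slti  $r3, $r5, 1 ; 0/11/7/0/2/9/9/2
#10 nor  $r0, $r0, $r7 ; 0/11/7/0/2/9/9/2
#11 addi  $r7, $r5, 9 ; 0/11/7/0/2/9/9/18

0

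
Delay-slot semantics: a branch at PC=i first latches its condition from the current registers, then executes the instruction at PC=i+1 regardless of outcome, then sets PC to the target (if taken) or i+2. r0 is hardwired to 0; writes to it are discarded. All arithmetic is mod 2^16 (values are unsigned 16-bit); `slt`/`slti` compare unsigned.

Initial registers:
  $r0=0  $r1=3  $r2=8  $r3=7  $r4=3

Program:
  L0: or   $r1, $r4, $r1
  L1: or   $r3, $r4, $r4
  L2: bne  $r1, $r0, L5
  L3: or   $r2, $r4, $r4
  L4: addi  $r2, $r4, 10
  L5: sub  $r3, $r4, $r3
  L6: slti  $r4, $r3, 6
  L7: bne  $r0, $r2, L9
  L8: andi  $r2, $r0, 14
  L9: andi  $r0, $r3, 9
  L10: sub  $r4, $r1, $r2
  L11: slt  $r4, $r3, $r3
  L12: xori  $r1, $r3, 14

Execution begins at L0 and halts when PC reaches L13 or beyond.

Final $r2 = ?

0

#0 or   $r1, $r4, $r1 ; 0/3/8/7/3
#1 or   $r3, $r4, $r4 ; 0/3/8/3/3
#2 bne  $r1, $r0, L5 ; 0/3/8/3/3 ; →target
#3 or   $r2, $r4, $r4 ; 0/3/3/3/3
#5 sub  $r3, $r4, $r3 ; 0/3/3/0/3
#6 slti  $r4, $r3, 6 ; 0/3/3/0/1
#7 bne  $r0, $r2, L9 ; 0/3/3/0/1 ; →target
#8 andi  $r2, $r0, 14 ; 0/3/0/0/1
#9 andi  $r0, $r3, 9 ; 0/3/0/0/1
#10 sub  $r4, $r1, $r2 ; 0/3/0/0/3
#11 slt  $r4, $r3, $r3 ; 0/3/0/0/0
#12 xori  $r1, $r3, 14 ; 0/14/0/0/0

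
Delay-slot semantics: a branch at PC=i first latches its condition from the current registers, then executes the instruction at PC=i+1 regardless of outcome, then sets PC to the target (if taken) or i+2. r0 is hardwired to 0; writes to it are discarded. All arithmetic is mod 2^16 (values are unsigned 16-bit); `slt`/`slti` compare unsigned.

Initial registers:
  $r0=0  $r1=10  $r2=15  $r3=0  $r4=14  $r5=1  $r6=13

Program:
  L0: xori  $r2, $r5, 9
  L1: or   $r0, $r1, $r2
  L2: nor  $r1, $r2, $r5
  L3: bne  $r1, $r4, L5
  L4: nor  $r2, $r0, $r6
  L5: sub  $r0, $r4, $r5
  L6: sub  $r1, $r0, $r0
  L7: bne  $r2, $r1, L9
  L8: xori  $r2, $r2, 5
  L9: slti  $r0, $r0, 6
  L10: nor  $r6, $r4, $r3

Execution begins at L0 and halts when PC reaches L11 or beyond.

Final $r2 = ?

#0 xori  $r2, $r5, 9 ; 0/10/8/0/14/1/13
#1 or   $r0, $r1, $r2 ; 0/10/8/0/14/1/13
#2 nor  $r1, $r2, $r5 ; 0/65526/8/0/14/1/13
#3 bne  $r1, $r4, L5 ; 0/65526/8/0/14/1/13 ; →target
#4 nor  $r2, $r0, $r6 ; 0/65526/65522/0/14/1/13
#5 sub  $r0, $r4, $r5 ; 0/65526/65522/0/14/1/13
#6 sub  $r1, $r0, $r0 ; 0/0/65522/0/14/1/13
#7 bne  $r2, $r1, L9 ; 0/0/65522/0/14/1/13 ; →target
#8 xori  $r2, $r2, 5 ; 0/0/65527/0/14/1/13
#9 slti  $r0, $r0, 6 ; 0/0/65527/0/14/1/13
#10 nor  $r6, $r4, $r3 ; 0/0/65527/0/14/1/65521

65527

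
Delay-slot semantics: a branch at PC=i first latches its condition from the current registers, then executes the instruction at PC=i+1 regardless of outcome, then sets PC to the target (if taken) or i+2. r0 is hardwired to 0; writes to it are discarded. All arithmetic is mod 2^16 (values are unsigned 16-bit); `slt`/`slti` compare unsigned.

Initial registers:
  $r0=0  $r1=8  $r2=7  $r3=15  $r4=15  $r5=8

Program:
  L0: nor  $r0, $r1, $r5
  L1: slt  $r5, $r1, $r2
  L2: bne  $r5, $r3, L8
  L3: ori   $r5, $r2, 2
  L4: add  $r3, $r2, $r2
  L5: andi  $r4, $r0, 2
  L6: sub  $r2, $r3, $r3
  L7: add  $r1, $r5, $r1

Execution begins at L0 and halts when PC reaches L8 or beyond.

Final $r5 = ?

7

PC=0  nor  $r0, $r1, $r5     | $r0=0 $r1=8 $r2=7 $r3=15 $r4=15 $r5=8
PC=1  slt  $r5, $r1, $r2     | $r0=0 $r1=8 $r2=7 $r3=15 $r4=15 $r5=0
PC=2  bne  $r5, $r3, L8      | $r0=0 $r1=8 $r2=7 $r3=15 $r4=15 $r5=0  [TAKEN]
PC=3  ori   $r5, $r2, 2      | $r0=0 $r1=8 $r2=7 $r3=15 $r4=15 $r5=7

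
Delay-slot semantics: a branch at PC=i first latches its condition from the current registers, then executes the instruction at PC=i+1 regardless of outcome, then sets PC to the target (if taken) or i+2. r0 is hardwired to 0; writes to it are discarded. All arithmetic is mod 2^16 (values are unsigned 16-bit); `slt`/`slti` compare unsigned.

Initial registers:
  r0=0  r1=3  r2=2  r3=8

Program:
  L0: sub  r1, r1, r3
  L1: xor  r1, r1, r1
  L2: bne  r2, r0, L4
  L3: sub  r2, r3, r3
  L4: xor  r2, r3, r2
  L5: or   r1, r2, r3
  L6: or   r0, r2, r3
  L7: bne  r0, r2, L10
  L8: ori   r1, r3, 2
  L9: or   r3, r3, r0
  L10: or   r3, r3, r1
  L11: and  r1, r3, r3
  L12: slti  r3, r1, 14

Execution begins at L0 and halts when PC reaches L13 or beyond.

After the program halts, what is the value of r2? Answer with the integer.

#0 sub  r1, r1, r3 ; 0/65531/2/8
#1 xor  r1, r1, r1 ; 0/0/2/8
#2 bne  r2, r0, L4 ; 0/0/2/8 ; →target
#3 sub  r2, r3, r3 ; 0/0/0/8
#4 xor  r2, r3, r2 ; 0/0/8/8
#5 or   r1, r2, r3 ; 0/8/8/8
#6 or   r0, r2, r3 ; 0/8/8/8
#7 bne  r0, r2, L10 ; 0/8/8/8 ; →target
#8 ori   r1, r3, 2 ; 0/10/8/8
#10 or   r3, r3, r1 ; 0/10/8/10
#11 and  r1, r3, r3 ; 0/10/8/10
#12 slti  r3, r1, 14 ; 0/10/8/1

8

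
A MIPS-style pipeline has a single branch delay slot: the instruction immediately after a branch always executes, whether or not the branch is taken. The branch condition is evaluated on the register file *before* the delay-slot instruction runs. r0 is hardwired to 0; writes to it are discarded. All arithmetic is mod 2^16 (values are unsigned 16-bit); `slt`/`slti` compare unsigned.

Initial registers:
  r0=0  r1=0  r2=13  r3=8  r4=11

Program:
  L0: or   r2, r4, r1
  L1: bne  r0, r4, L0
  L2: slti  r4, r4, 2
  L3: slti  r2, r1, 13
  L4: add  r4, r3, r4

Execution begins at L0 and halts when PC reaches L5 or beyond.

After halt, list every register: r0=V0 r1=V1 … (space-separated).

r0=0 r1=0 r2=1 r3=8 r4=9

PC=0  or   r2, r4, r1        | r0=0 r1=0 r2=11 r3=8 r4=11
PC=1  bne  r0, r4, L0        | r0=0 r1=0 r2=11 r3=8 r4=11  [TAKEN]
PC=2  slti  r4, r4, 2        | r0=0 r1=0 r2=11 r3=8 r4=0
PC=0  or   r2, r4, r1        | r0=0 r1=0 r2=0 r3=8 r4=0
PC=1  bne  r0, r4, L0        | r0=0 r1=0 r2=0 r3=8 r4=0  [not taken]
PC=2  slti  r4, r4, 2        | r0=0 r1=0 r2=0 r3=8 r4=1
PC=3  slti  r2, r1, 13       | r0=0 r1=0 r2=1 r3=8 r4=1
PC=4  add  r4, r3, r4        | r0=0 r1=0 r2=1 r3=8 r4=9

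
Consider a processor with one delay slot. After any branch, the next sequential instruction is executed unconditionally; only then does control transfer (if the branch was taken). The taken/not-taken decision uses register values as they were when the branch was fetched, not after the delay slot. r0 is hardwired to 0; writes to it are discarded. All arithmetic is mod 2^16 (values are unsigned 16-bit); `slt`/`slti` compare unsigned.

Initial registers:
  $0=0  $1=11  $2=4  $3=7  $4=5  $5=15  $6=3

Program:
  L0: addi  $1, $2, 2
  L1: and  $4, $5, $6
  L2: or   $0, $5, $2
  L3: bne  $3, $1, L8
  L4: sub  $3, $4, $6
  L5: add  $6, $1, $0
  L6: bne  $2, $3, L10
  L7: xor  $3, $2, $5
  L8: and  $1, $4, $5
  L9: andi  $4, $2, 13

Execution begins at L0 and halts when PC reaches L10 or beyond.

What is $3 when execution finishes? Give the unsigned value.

PC=0  addi  $1, $2, 2        | $0=0 $1=6 $2=4 $3=7 $4=5 $5=15 $6=3
PC=1  and  $4, $5, $6        | $0=0 $1=6 $2=4 $3=7 $4=3 $5=15 $6=3
PC=2  or   $0, $5, $2        | $0=0 $1=6 $2=4 $3=7 $4=3 $5=15 $6=3
PC=3  bne  $3, $1, L8        | $0=0 $1=6 $2=4 $3=7 $4=3 $5=15 $6=3  [TAKEN]
PC=4  sub  $3, $4, $6        | $0=0 $1=6 $2=4 $3=0 $4=3 $5=15 $6=3
PC=8  and  $1, $4, $5        | $0=0 $1=3 $2=4 $3=0 $4=3 $5=15 $6=3
PC=9  andi  $4, $2, 13       | $0=0 $1=3 $2=4 $3=0 $4=4 $5=15 $6=3

0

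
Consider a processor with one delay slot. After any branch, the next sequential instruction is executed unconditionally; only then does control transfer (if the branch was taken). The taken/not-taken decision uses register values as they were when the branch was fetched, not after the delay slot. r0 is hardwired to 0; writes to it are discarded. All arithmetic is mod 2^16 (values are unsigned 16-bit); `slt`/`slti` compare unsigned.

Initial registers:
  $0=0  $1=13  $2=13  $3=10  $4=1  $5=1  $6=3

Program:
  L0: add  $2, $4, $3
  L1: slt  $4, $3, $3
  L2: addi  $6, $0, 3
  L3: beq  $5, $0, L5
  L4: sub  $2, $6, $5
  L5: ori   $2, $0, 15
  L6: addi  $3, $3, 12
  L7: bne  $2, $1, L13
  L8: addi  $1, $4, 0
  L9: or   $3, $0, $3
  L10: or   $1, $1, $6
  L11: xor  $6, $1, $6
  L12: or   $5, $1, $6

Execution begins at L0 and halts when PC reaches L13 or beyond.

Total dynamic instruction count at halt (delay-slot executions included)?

PC=0  add  $2, $4, $3        | $0=0 $1=13 $2=11 $3=10 $4=1 $5=1 $6=3
PC=1  slt  $4, $3, $3        | $0=0 $1=13 $2=11 $3=10 $4=0 $5=1 $6=3
PC=2  addi  $6, $0, 3        | $0=0 $1=13 $2=11 $3=10 $4=0 $5=1 $6=3
PC=3  beq  $5, $0, L5        | $0=0 $1=13 $2=11 $3=10 $4=0 $5=1 $6=3  [not taken]
PC=4  sub  $2, $6, $5        | $0=0 $1=13 $2=2 $3=10 $4=0 $5=1 $6=3
PC=5  ori   $2, $0, 15       | $0=0 $1=13 $2=15 $3=10 $4=0 $5=1 $6=3
PC=6  addi  $3, $3, 12       | $0=0 $1=13 $2=15 $3=22 $4=0 $5=1 $6=3
PC=7  bne  $2, $1, L13       | $0=0 $1=13 $2=15 $3=22 $4=0 $5=1 $6=3  [TAKEN]
PC=8  addi  $1, $4, 0        | $0=0 $1=0 $2=15 $3=22 $4=0 $5=1 $6=3

9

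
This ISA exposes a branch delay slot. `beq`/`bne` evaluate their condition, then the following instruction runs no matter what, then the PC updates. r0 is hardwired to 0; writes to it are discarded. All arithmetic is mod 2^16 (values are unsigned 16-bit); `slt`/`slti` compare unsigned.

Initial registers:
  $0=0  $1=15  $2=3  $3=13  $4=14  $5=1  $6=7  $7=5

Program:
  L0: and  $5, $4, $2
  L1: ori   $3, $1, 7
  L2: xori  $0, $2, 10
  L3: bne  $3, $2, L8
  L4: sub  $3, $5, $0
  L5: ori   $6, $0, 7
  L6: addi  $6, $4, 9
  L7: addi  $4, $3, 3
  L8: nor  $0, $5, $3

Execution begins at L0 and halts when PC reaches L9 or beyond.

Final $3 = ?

PC=0  and  $5, $4, $2        | $0=0 $1=15 $2=3 $3=13 $4=14 $5=2 $6=7 $7=5
PC=1  ori   $3, $1, 7        | $0=0 $1=15 $2=3 $3=15 $4=14 $5=2 $6=7 $7=5
PC=2  xori  $0, $2, 10       | $0=0 $1=15 $2=3 $3=15 $4=14 $5=2 $6=7 $7=5
PC=3  bne  $3, $2, L8        | $0=0 $1=15 $2=3 $3=15 $4=14 $5=2 $6=7 $7=5  [TAKEN]
PC=4  sub  $3, $5, $0        | $0=0 $1=15 $2=3 $3=2 $4=14 $5=2 $6=7 $7=5
PC=8  nor  $0, $5, $3        | $0=0 $1=15 $2=3 $3=2 $4=14 $5=2 $6=7 $7=5

2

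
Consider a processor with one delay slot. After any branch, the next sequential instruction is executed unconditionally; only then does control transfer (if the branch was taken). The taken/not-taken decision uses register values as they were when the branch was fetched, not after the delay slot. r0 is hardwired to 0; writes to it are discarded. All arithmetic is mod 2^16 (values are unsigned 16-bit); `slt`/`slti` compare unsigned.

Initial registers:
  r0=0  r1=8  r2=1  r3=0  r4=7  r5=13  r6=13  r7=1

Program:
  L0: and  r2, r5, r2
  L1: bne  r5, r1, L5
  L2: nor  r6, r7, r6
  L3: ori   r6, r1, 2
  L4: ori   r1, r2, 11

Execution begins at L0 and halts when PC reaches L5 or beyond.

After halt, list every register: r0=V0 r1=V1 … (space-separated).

r0=0 r1=8 r2=1 r3=0 r4=7 r5=13 r6=65522 r7=1

PC=0  and  r2, r5, r2        | r0=0 r1=8 r2=1 r3=0 r4=7 r5=13 r6=13 r7=1
PC=1  bne  r5, r1, L5        | r0=0 r1=8 r2=1 r3=0 r4=7 r5=13 r6=13 r7=1  [TAKEN]
PC=2  nor  r6, r7, r6        | r0=0 r1=8 r2=1 r3=0 r4=7 r5=13 r6=65522 r7=1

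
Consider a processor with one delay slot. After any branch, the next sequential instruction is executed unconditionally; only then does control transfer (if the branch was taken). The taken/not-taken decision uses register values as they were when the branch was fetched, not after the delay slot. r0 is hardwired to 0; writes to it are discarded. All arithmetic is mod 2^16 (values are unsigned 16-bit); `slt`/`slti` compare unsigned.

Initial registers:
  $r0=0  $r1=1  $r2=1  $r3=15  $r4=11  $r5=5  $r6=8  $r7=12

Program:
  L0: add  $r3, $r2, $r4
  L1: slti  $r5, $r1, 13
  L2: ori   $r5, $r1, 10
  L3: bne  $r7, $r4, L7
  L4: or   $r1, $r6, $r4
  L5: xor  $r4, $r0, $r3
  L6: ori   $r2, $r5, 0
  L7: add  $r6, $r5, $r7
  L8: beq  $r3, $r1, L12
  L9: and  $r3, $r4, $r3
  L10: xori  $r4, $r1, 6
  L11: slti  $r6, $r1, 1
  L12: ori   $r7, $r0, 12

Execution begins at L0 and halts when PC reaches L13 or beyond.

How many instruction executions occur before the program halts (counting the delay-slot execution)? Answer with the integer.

11

  step pc=0: add  $r3, $r2, $r4  regs=(0,1,1,12,11,5,8,12)
  step pc=1: slti  $r5, $r1, 13  regs=(0,1,1,12,11,1,8,12)
  step pc=2: ori   $r5, $r1, 10  regs=(0,1,1,12,11,11,8,12)
  step pc=3: bne  $r7, $r4, L7  cond=T  regs=(0,1,1,12,11,11,8,12)
  step pc=4: or   $r1, $r6, $r4  regs=(0,11,1,12,11,11,8,12)
  step pc=7: add  $r6, $r5, $r7  regs=(0,11,1,12,11,11,23,12)
  step pc=8: beq  $r3, $r1, L12  cond=F  regs=(0,11,1,12,11,11,23,12)
  step pc=9: and  $r3, $r4, $r3  regs=(0,11,1,8,11,11,23,12)
  step pc=10: xori  $r4, $r1, 6  regs=(0,11,1,8,13,11,23,12)
  step pc=11: slti  $r6, $r1, 1  regs=(0,11,1,8,13,11,0,12)
  step pc=12: ori   $r7, $r0, 12  regs=(0,11,1,8,13,11,0,12)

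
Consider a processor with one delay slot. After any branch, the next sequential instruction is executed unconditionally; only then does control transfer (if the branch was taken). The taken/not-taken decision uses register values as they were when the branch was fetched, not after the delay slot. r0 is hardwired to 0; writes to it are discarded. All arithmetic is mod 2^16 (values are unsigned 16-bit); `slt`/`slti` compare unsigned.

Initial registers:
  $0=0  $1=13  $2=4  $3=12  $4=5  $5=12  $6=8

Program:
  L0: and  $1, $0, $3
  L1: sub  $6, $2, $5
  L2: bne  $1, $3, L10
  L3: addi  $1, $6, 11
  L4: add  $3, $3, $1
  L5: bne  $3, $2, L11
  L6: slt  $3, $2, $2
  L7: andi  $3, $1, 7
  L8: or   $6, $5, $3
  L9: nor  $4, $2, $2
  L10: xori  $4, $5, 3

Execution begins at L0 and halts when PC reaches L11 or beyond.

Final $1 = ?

3

PC=0  and  $1, $0, $3        | $0=0 $1=0 $2=4 $3=12 $4=5 $5=12 $6=8
PC=1  sub  $6, $2, $5        | $0=0 $1=0 $2=4 $3=12 $4=5 $5=12 $6=65528
PC=2  bne  $1, $3, L10       | $0=0 $1=0 $2=4 $3=12 $4=5 $5=12 $6=65528  [TAKEN]
PC=3  addi  $1, $6, 11       | $0=0 $1=3 $2=4 $3=12 $4=5 $5=12 $6=65528
PC=10 xori  $4, $5, 3        | $0=0 $1=3 $2=4 $3=12 $4=15 $5=12 $6=65528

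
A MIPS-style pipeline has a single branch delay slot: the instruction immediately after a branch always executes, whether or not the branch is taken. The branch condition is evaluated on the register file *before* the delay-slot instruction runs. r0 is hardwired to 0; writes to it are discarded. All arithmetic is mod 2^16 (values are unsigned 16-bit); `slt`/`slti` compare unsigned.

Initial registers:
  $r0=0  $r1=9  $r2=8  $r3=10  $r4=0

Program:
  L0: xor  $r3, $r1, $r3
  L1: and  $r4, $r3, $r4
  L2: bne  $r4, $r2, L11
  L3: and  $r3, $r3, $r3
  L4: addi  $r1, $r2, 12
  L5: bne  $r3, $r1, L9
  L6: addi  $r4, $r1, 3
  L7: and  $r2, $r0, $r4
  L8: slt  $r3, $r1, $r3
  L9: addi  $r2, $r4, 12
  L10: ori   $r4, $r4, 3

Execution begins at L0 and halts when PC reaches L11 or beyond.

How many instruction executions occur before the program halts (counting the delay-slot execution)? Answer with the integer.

4

PC=0  xor  $r3, $r1, $r3     | $r0=0 $r1=9 $r2=8 $r3=3 $r4=0
PC=1  and  $r4, $r3, $r4     | $r0=0 $r1=9 $r2=8 $r3=3 $r4=0
PC=2  bne  $r4, $r2, L11     | $r0=0 $r1=9 $r2=8 $r3=3 $r4=0  [TAKEN]
PC=3  and  $r3, $r3, $r3     | $r0=0 $r1=9 $r2=8 $r3=3 $r4=0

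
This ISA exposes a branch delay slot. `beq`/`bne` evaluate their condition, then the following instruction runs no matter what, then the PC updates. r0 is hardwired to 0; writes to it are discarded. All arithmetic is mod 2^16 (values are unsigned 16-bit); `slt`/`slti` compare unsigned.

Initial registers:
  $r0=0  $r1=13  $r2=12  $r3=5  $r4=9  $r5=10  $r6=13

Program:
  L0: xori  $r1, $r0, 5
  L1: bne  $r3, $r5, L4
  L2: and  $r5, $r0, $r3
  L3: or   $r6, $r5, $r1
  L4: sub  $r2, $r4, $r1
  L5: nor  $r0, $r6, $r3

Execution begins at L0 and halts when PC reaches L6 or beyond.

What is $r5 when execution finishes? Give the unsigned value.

0

  step pc=0: xori  $r1, $r0, 5  regs=(0,5,12,5,9,10,13)
  step pc=1: bne  $r3, $r5, L4  cond=T  regs=(0,5,12,5,9,10,13)
  step pc=2: and  $r5, $r0, $r3  regs=(0,5,12,5,9,0,13)
  step pc=4: sub  $r2, $r4, $r1  regs=(0,5,4,5,9,0,13)
  step pc=5: nor  $r0, $r6, $r3  regs=(0,5,4,5,9,0,13)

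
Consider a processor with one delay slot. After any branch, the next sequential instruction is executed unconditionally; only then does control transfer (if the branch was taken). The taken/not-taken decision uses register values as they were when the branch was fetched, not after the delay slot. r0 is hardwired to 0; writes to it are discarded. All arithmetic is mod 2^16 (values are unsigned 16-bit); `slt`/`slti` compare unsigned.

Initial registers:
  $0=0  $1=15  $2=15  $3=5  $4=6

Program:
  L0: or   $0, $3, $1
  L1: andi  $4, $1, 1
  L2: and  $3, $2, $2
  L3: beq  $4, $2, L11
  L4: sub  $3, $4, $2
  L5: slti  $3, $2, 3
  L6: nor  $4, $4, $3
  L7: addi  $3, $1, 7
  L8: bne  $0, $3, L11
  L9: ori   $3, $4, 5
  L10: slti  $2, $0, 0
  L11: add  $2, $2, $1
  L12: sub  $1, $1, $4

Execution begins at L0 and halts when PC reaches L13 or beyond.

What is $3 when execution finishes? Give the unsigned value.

#0 or   $0, $3, $1 ; 0/15/15/5/6
#1 andi  $4, $1, 1 ; 0/15/15/5/1
#2 and  $3, $2, $2 ; 0/15/15/15/1
#3 beq  $4, $2, L11 ; 0/15/15/15/1 ; →fallthru
#4 sub  $3, $4, $2 ; 0/15/15/65522/1
#5 slti  $3, $2, 3 ; 0/15/15/0/1
#6 nor  $4, $4, $3 ; 0/15/15/0/65534
#7 addi  $3, $1, 7 ; 0/15/15/22/65534
#8 bne  $0, $3, L11 ; 0/15/15/22/65534 ; →target
#9 ori   $3, $4, 5 ; 0/15/15/65535/65534
#11 add  $2, $2, $1 ; 0/15/30/65535/65534
#12 sub  $1, $1, $4 ; 0/17/30/65535/65534

65535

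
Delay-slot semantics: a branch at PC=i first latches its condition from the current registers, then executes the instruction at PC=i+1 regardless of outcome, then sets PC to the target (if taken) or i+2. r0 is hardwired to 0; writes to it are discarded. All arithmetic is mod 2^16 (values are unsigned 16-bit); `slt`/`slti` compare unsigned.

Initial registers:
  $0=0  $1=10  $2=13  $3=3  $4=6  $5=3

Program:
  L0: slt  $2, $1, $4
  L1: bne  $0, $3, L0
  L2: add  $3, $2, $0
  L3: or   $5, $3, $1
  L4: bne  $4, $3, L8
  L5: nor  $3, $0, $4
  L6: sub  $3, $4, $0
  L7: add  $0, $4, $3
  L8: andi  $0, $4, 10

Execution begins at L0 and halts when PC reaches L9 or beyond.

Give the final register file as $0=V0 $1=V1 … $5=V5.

$0=0 $1=10 $2=0 $3=65529 $4=6 $5=10

PC=0  slt  $2, $1, $4        | $0=0 $1=10 $2=0 $3=3 $4=6 $5=3
PC=1  bne  $0, $3, L0        | $0=0 $1=10 $2=0 $3=3 $4=6 $5=3  [TAKEN]
PC=2  add  $3, $2, $0        | $0=0 $1=10 $2=0 $3=0 $4=6 $5=3
PC=0  slt  $2, $1, $4        | $0=0 $1=10 $2=0 $3=0 $4=6 $5=3
PC=1  bne  $0, $3, L0        | $0=0 $1=10 $2=0 $3=0 $4=6 $5=3  [not taken]
PC=2  add  $3, $2, $0        | $0=0 $1=10 $2=0 $3=0 $4=6 $5=3
PC=3  or   $5, $3, $1        | $0=0 $1=10 $2=0 $3=0 $4=6 $5=10
PC=4  bne  $4, $3, L8        | $0=0 $1=10 $2=0 $3=0 $4=6 $5=10  [TAKEN]
PC=5  nor  $3, $0, $4        | $0=0 $1=10 $2=0 $3=65529 $4=6 $5=10
PC=8  andi  $0, $4, 10       | $0=0 $1=10 $2=0 $3=65529 $4=6 $5=10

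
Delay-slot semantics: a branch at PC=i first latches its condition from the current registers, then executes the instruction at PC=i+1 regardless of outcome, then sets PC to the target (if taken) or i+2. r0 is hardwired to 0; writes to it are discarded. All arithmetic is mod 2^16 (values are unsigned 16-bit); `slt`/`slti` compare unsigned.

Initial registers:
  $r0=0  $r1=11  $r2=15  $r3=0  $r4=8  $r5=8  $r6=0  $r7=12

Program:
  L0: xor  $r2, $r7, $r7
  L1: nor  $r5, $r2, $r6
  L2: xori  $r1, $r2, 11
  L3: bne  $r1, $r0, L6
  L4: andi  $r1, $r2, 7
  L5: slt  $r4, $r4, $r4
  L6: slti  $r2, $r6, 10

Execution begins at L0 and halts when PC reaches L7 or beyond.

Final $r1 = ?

PC=0  xor  $r2, $r7, $r7     | $r0=0 $r1=11 $r2=0 $r3=0 $r4=8 $r5=8 $r6=0 $r7=12
PC=1  nor  $r5, $r2, $r6     | $r0=0 $r1=11 $r2=0 $r3=0 $r4=8 $r5=65535 $r6=0 $r7=12
PC=2  xori  $r1, $r2, 11     | $r0=0 $r1=11 $r2=0 $r3=0 $r4=8 $r5=65535 $r6=0 $r7=12
PC=3  bne  $r1, $r0, L6      | $r0=0 $r1=11 $r2=0 $r3=0 $r4=8 $r5=65535 $r6=0 $r7=12  [TAKEN]
PC=4  andi  $r1, $r2, 7      | $r0=0 $r1=0 $r2=0 $r3=0 $r4=8 $r5=65535 $r6=0 $r7=12
PC=6  slti  $r2, $r6, 10     | $r0=0 $r1=0 $r2=1 $r3=0 $r4=8 $r5=65535 $r6=0 $r7=12

0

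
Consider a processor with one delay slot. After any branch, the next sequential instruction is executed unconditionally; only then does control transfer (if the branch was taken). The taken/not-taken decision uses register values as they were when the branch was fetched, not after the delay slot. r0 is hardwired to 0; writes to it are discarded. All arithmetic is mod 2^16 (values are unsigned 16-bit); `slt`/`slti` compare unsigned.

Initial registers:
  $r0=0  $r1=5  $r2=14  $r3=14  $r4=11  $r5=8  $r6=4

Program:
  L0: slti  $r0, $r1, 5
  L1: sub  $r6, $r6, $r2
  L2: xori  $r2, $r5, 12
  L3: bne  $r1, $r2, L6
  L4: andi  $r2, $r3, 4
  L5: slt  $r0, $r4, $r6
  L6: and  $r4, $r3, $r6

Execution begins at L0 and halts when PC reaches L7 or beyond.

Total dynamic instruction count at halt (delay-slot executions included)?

#0 slti  $r0, $r1, 5 ; 0/5/14/14/11/8/4
#1 sub  $r6, $r6, $r2 ; 0/5/14/14/11/8/65526
#2 xori  $r2, $r5, 12 ; 0/5/4/14/11/8/65526
#3 bne  $r1, $r2, L6 ; 0/5/4/14/11/8/65526 ; →target
#4 andi  $r2, $r3, 4 ; 0/5/4/14/11/8/65526
#6 and  $r4, $r3, $r6 ; 0/5/4/14/6/8/65526

6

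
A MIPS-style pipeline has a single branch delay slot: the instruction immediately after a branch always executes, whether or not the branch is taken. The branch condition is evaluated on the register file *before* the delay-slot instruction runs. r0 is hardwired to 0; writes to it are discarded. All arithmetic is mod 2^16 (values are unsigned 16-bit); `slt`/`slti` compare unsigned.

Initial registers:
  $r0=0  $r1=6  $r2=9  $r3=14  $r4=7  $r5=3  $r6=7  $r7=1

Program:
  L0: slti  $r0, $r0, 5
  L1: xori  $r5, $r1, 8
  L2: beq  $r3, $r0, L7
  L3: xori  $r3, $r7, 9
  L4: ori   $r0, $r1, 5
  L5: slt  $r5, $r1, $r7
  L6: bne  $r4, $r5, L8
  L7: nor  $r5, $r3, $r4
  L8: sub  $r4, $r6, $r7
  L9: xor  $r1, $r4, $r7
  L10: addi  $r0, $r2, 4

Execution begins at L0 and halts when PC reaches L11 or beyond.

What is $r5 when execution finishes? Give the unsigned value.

65520

#0 slti  $r0, $r0, 5 ; 0/6/9/14/7/3/7/1
#1 xori  $r5, $r1, 8 ; 0/6/9/14/7/14/7/1
#2 beq  $r3, $r0, L7 ; 0/6/9/14/7/14/7/1 ; →fallthru
#3 xori  $r3, $r7, 9 ; 0/6/9/8/7/14/7/1
#4 ori   $r0, $r1, 5 ; 0/6/9/8/7/14/7/1
#5 slt  $r5, $r1, $r7 ; 0/6/9/8/7/0/7/1
#6 bne  $r4, $r5, L8 ; 0/6/9/8/7/0/7/1 ; →target
#7 nor  $r5, $r3, $r4 ; 0/6/9/8/7/65520/7/1
#8 sub  $r4, $r6, $r7 ; 0/6/9/8/6/65520/7/1
#9 xor  $r1, $r4, $r7 ; 0/7/9/8/6/65520/7/1
#10 addi  $r0, $r2, 4 ; 0/7/9/8/6/65520/7/1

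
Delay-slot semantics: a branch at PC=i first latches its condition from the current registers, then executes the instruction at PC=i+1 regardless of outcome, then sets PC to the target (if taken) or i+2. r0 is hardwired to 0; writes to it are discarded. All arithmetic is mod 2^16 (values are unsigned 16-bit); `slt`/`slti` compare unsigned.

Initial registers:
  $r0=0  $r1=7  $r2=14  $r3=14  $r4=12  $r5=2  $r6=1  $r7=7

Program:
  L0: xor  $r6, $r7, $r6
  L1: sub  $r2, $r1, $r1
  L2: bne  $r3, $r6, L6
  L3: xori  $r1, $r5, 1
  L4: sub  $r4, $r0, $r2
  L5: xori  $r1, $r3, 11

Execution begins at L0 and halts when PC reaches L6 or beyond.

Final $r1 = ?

#0 xor  $r6, $r7, $r6 ; 0/7/14/14/12/2/6/7
#1 sub  $r2, $r1, $r1 ; 0/7/0/14/12/2/6/7
#2 bne  $r3, $r6, L6 ; 0/7/0/14/12/2/6/7 ; →target
#3 xori  $r1, $r5, 1 ; 0/3/0/14/12/2/6/7

3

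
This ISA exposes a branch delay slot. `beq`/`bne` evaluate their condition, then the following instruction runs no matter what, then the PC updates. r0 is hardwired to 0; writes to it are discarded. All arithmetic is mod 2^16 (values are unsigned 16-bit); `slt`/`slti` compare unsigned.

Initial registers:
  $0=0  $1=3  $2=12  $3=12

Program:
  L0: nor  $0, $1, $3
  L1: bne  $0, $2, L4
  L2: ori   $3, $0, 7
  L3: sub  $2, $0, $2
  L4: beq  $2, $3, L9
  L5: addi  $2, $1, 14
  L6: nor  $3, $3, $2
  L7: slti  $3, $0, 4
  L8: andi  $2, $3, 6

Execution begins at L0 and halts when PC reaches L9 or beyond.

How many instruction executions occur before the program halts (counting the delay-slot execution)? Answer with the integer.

8

[0] nor  $0, $1, $3  →  {$0:0, $1:3, $2:12, $3:12}
[1] bne  $0, $2, L4  →  {$0:0, $1:3, $2:12, $3:12}  ⟨branch taken⟩
[2] ori   $3, $0, 7  →  {$0:0, $1:3, $2:12, $3:7}
[4] beq  $2, $3, L9  →  {$0:0, $1:3, $2:12, $3:7}  ⟨branch fallthrough⟩
[5] addi  $2, $1, 14  →  {$0:0, $1:3, $2:17, $3:7}
[6] nor  $3, $3, $2  →  {$0:0, $1:3, $2:17, $3:65512}
[7] slti  $3, $0, 4  →  {$0:0, $1:3, $2:17, $3:1}
[8] andi  $2, $3, 6  →  {$0:0, $1:3, $2:0, $3:1}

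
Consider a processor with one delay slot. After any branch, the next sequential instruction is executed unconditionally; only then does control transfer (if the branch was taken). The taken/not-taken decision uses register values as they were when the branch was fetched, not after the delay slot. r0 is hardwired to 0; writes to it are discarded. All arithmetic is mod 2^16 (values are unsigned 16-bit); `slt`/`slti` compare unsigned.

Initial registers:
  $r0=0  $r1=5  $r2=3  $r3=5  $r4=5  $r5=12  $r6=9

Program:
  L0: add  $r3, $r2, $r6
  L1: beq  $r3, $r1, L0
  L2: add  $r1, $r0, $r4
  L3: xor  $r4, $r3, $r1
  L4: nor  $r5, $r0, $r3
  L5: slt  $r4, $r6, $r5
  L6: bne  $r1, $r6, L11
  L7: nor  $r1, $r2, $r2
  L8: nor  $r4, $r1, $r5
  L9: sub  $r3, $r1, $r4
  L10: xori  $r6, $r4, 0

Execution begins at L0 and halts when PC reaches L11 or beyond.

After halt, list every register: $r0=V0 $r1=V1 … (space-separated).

$r0=0 $r1=65532 $r2=3 $r3=12 $r4=1 $r5=65523 $r6=9

[0] add  $r3, $r2, $r6  →  {$r0:0, $r1:5, $r2:3, $r3:12, $r4:5, $r5:12, $r6:9}
[1] beq  $r3, $r1, L0  →  {$r0:0, $r1:5, $r2:3, $r3:12, $r4:5, $r5:12, $r6:9}  ⟨branch fallthrough⟩
[2] add  $r1, $r0, $r4  →  {$r0:0, $r1:5, $r2:3, $r3:12, $r4:5, $r5:12, $r6:9}
[3] xor  $r4, $r3, $r1  →  {$r0:0, $r1:5, $r2:3, $r3:12, $r4:9, $r5:12, $r6:9}
[4] nor  $r5, $r0, $r3  →  {$r0:0, $r1:5, $r2:3, $r3:12, $r4:9, $r5:65523, $r6:9}
[5] slt  $r4, $r6, $r5  →  {$r0:0, $r1:5, $r2:3, $r3:12, $r4:1, $r5:65523, $r6:9}
[6] bne  $r1, $r6, L11  →  {$r0:0, $r1:5, $r2:3, $r3:12, $r4:1, $r5:65523, $r6:9}  ⟨branch taken⟩
[7] nor  $r1, $r2, $r2  →  {$r0:0, $r1:65532, $r2:3, $r3:12, $r4:1, $r5:65523, $r6:9}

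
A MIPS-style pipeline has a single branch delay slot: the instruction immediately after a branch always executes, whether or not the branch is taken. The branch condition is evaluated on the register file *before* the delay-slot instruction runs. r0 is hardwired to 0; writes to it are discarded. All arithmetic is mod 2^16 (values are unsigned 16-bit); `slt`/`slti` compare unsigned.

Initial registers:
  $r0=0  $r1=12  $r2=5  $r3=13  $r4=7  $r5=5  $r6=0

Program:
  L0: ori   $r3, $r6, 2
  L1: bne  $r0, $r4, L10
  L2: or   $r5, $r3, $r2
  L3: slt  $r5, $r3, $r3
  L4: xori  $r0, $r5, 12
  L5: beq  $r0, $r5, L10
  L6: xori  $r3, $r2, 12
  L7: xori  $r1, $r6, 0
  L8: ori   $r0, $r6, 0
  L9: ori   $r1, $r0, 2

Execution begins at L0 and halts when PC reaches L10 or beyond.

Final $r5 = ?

[0] ori   $r3, $r6, 2  →  {$r0:0, $r1:12, $r2:5, $r3:2, $r4:7, $r5:5, $r6:0}
[1] bne  $r0, $r4, L10  →  {$r0:0, $r1:12, $r2:5, $r3:2, $r4:7, $r5:5, $r6:0}  ⟨branch taken⟩
[2] or   $r5, $r3, $r2  →  {$r0:0, $r1:12, $r2:5, $r3:2, $r4:7, $r5:7, $r6:0}

7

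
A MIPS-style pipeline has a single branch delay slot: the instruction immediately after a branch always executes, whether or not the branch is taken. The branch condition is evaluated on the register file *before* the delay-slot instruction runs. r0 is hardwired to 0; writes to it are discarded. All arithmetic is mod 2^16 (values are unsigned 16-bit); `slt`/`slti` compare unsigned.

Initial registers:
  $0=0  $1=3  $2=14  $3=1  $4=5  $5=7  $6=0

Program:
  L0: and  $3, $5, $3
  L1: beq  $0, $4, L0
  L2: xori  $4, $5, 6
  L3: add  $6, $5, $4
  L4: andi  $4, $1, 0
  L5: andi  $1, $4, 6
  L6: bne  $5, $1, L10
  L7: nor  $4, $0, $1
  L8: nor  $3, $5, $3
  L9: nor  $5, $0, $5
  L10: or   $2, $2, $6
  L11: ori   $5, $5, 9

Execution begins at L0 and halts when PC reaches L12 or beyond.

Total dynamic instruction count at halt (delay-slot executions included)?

10

#0 and  $3, $5, $3 ; 0/3/14/1/5/7/0
#1 beq  $0, $4, L0 ; 0/3/14/1/5/7/0 ; →fallthru
#2 xori  $4, $5, 6 ; 0/3/14/1/1/7/0
#3 add  $6, $5, $4 ; 0/3/14/1/1/7/8
#4 andi  $4, $1, 0 ; 0/3/14/1/0/7/8
#5 andi  $1, $4, 6 ; 0/0/14/1/0/7/8
#6 bne  $5, $1, L10 ; 0/0/14/1/0/7/8 ; →target
#7 nor  $4, $0, $1 ; 0/0/14/1/65535/7/8
#10 or   $2, $2, $6 ; 0/0/14/1/65535/7/8
#11 ori   $5, $5, 9 ; 0/0/14/1/65535/15/8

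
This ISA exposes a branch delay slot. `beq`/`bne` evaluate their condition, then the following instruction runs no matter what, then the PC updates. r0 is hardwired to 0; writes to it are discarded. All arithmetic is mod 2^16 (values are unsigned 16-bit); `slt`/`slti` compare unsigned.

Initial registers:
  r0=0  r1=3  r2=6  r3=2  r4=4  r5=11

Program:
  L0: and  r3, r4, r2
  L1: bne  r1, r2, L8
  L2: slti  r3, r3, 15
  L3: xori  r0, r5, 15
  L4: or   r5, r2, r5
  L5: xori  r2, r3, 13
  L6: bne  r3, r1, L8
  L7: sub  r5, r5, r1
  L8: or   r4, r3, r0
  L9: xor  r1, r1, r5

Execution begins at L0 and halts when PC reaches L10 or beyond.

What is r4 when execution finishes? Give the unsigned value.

1

PC=0  and  r3, r4, r2        | r0=0 r1=3 r2=6 r3=4 r4=4 r5=11
PC=1  bne  r1, r2, L8        | r0=0 r1=3 r2=6 r3=4 r4=4 r5=11  [TAKEN]
PC=2  slti  r3, r3, 15       | r0=0 r1=3 r2=6 r3=1 r4=4 r5=11
PC=8  or   r4, r3, r0        | r0=0 r1=3 r2=6 r3=1 r4=1 r5=11
PC=9  xor  r1, r1, r5        | r0=0 r1=8 r2=6 r3=1 r4=1 r5=11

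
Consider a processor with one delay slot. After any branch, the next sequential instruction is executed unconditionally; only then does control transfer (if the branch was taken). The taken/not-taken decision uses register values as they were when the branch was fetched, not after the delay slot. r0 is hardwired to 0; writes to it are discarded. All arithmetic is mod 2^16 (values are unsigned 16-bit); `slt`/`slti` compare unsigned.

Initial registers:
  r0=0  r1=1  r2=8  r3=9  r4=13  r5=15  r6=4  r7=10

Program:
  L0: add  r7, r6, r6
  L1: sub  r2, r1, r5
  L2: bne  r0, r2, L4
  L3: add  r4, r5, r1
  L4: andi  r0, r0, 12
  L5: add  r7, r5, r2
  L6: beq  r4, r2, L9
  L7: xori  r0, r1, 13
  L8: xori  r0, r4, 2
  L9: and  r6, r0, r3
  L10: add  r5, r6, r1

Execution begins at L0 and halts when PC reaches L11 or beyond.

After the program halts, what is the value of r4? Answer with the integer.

16

  step pc=0: add  r7, r6, r6  regs=(0,1,8,9,13,15,4,8)
  step pc=1: sub  r2, r1, r5  regs=(0,1,65522,9,13,15,4,8)
  step pc=2: bne  r0, r2, L4  cond=T  regs=(0,1,65522,9,13,15,4,8)
  step pc=3: add  r4, r5, r1  regs=(0,1,65522,9,16,15,4,8)
  step pc=4: andi  r0, r0, 12  regs=(0,1,65522,9,16,15,4,8)
  step pc=5: add  r7, r5, r2  regs=(0,1,65522,9,16,15,4,1)
  step pc=6: beq  r4, r2, L9  cond=F  regs=(0,1,65522,9,16,15,4,1)
  step pc=7: xori  r0, r1, 13  regs=(0,1,65522,9,16,15,4,1)
  step pc=8: xori  r0, r4, 2  regs=(0,1,65522,9,16,15,4,1)
  step pc=9: and  r6, r0, r3  regs=(0,1,65522,9,16,15,0,1)
  step pc=10: add  r5, r6, r1  regs=(0,1,65522,9,16,1,0,1)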